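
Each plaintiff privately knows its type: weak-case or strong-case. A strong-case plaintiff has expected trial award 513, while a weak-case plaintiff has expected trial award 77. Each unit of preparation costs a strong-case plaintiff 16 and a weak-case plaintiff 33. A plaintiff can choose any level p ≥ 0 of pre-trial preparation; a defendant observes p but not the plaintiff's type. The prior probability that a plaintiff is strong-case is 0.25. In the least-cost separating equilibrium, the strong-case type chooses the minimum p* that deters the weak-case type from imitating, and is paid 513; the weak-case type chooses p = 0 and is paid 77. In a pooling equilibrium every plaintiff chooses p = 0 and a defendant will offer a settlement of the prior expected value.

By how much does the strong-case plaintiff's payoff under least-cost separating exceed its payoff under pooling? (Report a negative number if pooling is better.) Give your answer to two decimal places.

115.61

Least-cost separating signal: p* solves 77 = 513 − 33·p*, so p* = (513 − 77)/33 ≈ 13.2121.
Strong-case type's separating payoff: 513 − 16 × p* = 513 − 16 × (513 − 77)/33 = 513 − 6976/33 ≈ 301.6061.
Pooling payoff: 0.25 × 513 + 0.75 × 77 = 186.
Difference: 301.6061 − 186 = 115.6061, i.e. 115.61 to two decimal places.
The strong-case type prefers to separate.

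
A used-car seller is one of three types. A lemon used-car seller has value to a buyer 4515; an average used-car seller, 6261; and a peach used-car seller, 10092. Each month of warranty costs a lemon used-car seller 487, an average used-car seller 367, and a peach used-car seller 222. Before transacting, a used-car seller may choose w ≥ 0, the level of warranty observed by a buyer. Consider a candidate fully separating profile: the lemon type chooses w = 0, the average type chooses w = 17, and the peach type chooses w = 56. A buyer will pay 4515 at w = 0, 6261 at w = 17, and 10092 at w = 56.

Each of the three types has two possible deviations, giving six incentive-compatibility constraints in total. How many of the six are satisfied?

Average (own payoff 6261 − 367×17 = 22): to w=0 gives 4515 → profitable ✗; to w=56 gives 10092 − 367×56 = -10460 → no gain ✓.
Peach (own payoff 10092 − 222×56 = -2340): to w=0 gives 4515 → profitable ✗; to w=17 gives 6261 − 222×17 = 2487 → profitable ✗.
Lemon (own payoff 4515): to w=17 gives 6261 − 487×17 = -2018 → no gain ✓; to w=56 gives 10092 − 487×56 = -17180 → no gain ✓.
3 of the 6 constraints hold; not an equilibrium.

3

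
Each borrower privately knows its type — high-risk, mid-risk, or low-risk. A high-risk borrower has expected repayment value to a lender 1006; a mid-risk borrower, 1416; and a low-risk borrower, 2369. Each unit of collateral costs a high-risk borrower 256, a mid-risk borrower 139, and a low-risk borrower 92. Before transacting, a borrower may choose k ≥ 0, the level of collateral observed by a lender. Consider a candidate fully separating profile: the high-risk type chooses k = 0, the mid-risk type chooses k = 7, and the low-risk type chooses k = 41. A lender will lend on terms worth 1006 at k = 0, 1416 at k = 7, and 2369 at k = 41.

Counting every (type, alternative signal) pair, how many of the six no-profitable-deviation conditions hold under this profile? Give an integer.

Mid-risk (own payoff 1416 − 139×7 = 443): to k=0 gives 1006 → profitable ✗; to k=41 gives 2369 − 139×41 = -3330 → no gain ✓.
Low-risk (own payoff 2369 − 92×41 = -1403): to k=0 gives 1006 → profitable ✗; to k=7 gives 1416 − 92×7 = 772 → profitable ✗.
High-risk (own payoff 1006): to k=7 gives 1416 − 256×7 = -376 → no gain ✓; to k=41 gives 2369 − 256×41 = -8127 → no gain ✓.
3 of the 6 constraints hold; not an equilibrium.

3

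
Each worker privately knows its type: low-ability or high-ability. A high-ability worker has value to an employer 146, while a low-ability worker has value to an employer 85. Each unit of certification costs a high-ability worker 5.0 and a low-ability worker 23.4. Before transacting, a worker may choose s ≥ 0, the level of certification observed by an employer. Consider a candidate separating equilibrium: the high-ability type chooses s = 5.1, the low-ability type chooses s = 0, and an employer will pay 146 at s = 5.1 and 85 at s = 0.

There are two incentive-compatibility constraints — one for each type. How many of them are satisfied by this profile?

2

High-ability type: signal → 146 − 5.0 × 5.1 = 120.5; deviate to 0 → 85. IC holds (120.5 ≥ 85).
Low-ability type: stay at 0 → 85; mimic → 146 − 23.4 × 5.1 = 26.66. IC holds (85 ≥ 26.66).
2 of 2 constraints hold, so this is a separating equilibrium.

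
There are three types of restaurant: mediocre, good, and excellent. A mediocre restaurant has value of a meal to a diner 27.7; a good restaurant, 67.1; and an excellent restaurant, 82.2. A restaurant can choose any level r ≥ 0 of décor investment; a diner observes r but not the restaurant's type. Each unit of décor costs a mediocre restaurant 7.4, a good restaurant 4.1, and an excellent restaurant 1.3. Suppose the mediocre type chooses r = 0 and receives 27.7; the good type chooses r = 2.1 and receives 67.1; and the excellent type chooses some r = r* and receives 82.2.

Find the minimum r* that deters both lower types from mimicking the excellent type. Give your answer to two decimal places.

Good type (on-path payoff 67.1 − 4.1×2.1 = 58.49) won't mimic when 58.49 ≥ 82.2 − 4.1·r*, i.e. r* ≥ 5.78.
Mediocre type (on-path payoff 27.7) won't mimic when 27.7 ≥ 82.2 − 7.4·r*, i.e. r* ≥ 7.36.
Both must hold, so r* = max(7.36, 5.78) = 7.36. The mediocre type's constraint binds.

7.36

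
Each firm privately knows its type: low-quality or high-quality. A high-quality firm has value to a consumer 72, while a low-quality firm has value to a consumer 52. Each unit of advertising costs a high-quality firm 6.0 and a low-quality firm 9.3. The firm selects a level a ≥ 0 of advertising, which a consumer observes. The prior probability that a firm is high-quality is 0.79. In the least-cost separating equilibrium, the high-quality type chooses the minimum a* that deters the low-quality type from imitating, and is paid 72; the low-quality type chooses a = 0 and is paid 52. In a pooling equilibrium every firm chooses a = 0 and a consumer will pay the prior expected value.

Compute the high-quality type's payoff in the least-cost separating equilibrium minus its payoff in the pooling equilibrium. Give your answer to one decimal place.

-8.7

Least-cost separating signal: a* solves 52 = 72 − 9.3·a*, so a* = (72 − 52)/9.3 ≈ 2.1505.
High-quality type's separating payoff: 72 − 6.0 × a* = 72 − 6.0 × (72 − 52)/9.3 = 72 − 120/9.3 ≈ 59.097.
Pooling payoff: 0.79 × 72 + 0.21 × 52 = 67.8.
Difference: 59.097 − 67.8 = -8.703, i.e. -8.7 to one decimal place.
The high-quality type would prefer the pooling outcome.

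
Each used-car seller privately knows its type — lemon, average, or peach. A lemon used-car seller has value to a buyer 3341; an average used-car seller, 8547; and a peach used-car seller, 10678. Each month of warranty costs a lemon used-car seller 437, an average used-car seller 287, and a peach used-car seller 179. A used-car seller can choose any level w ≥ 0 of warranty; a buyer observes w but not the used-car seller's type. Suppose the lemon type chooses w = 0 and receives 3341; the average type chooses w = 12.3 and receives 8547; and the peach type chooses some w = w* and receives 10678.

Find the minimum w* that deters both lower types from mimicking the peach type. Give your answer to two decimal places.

Lemon type (on-path payoff 3341) won't mimic when 3341 ≥ 10678 − 437·w*, i.e. w* ≥ 16.79.
Average type (on-path payoff 8547 − 287×12.3 = 5016.9) won't mimic when 5016.9 ≥ 10678 − 287·w*, i.e. w* ≥ 19.73.
Both must hold, so w* = max(16.79, 19.73) = 19.73. The average type's constraint binds.

19.73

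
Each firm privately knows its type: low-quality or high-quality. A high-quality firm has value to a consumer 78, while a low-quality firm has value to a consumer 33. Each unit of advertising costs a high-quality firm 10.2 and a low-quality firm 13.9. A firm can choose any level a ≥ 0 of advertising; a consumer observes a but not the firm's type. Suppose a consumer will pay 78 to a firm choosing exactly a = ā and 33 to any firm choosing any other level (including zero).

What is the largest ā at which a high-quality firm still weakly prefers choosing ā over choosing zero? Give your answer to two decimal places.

Choosing ā yields the high-quality type 78 − 10.2·ā; choosing zero yields 33.
The high-quality type is indifferent at 78 − 10.2·ā = 33, i.e. ā = (78 − 33) / 10.2 ≈ 4.41.
For any ā above 4.41 the high-quality type would rather pool at zero, so separation collapses.

4.41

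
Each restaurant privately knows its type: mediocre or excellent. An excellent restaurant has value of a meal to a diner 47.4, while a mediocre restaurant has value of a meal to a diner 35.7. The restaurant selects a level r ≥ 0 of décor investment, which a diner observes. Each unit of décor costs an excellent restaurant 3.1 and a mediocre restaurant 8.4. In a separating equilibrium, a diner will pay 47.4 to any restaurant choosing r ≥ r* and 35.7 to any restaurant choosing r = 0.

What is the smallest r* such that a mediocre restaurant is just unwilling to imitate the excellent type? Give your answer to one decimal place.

A mediocre restaurant choosing r = 0 receives 35.7.
Imitating at r* instead would pay 47.4 at cost 8.4·r*, netting 47.4 − 8.4·r*.
Indifference: 35.7 = 47.4 − 8.4·r*, so r* = (47.4 − 35.7) / 8.4 ≈ 1.4.
At r* the mediocre type's incentive constraint just binds; the excellent type strictly prefers r* since its per-unit cost is lower.

1.4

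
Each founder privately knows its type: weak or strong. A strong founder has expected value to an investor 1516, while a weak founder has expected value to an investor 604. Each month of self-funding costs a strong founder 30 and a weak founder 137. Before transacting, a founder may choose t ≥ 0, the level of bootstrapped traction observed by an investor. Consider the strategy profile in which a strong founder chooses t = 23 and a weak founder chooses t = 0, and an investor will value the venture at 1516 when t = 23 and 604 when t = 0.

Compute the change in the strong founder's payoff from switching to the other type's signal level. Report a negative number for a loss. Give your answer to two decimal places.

-222.00

Playing t = 23 the strong founder receives 1516 − 30 × 23 = 826.
Deviating to t = 0 yields 604 instead.
Gain from deviating: 604 − 826 = -222.00.
The gain is negative, so the strong type's incentive-compatibility constraint is satisfied.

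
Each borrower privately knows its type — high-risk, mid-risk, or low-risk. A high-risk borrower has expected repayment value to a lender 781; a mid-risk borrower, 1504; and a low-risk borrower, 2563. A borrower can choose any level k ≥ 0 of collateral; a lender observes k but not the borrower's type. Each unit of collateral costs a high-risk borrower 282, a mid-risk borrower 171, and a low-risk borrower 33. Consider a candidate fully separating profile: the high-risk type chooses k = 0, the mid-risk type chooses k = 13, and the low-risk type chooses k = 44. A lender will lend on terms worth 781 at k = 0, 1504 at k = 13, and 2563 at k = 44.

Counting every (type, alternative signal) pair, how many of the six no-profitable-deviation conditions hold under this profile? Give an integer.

High-risk (own payoff 781): to k=13 gives 1504 − 282×13 = -2162 → no gain ✓; to k=44 gives 2563 − 282×44 = -9845 → no gain ✓.
Mid-risk (own payoff 1504 − 171×13 = -719): to k=0 gives 781 → profitable ✗; to k=44 gives 2563 − 171×44 = -4961 → no gain ✓.
Low-risk (own payoff 2563 − 33×44 = 1111): to k=0 gives 781 → no gain ✓; to k=13 gives 1504 − 33×13 = 1075 → no gain ✓.
5 of the 6 constraints hold; not an equilibrium.

5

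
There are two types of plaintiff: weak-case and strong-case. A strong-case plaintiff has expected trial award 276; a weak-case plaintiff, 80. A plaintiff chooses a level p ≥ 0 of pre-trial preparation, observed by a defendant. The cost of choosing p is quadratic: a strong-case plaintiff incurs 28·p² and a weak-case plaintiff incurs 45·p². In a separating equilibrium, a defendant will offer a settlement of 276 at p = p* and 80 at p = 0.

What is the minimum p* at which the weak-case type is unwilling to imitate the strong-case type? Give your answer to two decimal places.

The weak-case type at p = 0 receives 80; imitating at p* yields 276 − 45·p*².
Indifference: 80 = 276 − 45·p*², so p*² = (276 − 80) / 45 ≈ 4.3556.
p* = √4.3556 ≈ 2.09.

2.09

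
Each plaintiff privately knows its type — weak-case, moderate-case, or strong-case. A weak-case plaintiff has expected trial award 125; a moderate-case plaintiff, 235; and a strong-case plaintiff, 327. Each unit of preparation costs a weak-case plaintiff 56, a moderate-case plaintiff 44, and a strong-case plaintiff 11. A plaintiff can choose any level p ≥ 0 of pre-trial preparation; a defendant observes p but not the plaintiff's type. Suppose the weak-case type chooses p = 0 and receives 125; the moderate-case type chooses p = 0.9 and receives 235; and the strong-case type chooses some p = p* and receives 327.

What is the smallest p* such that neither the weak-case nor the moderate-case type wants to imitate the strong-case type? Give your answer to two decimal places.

Weak-case type (on-path payoff 125) won't mimic when 125 ≥ 327 − 56·p*, i.e. p* ≥ 3.61.
Moderate-case type (on-path payoff 235 − 44×0.9 = 195.4) won't mimic when 195.4 ≥ 327 − 44·p*, i.e. p* ≥ 2.99.
Both must hold, so p* = max(3.61, 2.99) = 3.61. The weak-case type's constraint binds.

3.61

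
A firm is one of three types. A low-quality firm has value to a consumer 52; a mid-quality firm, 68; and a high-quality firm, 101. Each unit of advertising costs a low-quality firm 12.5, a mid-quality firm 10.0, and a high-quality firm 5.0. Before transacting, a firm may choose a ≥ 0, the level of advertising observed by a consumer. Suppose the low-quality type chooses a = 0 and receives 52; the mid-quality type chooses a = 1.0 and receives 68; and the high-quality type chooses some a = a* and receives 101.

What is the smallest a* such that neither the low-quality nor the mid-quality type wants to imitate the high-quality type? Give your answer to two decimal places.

4.30

Mid-quality type (on-path payoff 68 − 10.0×1.0 = 58) won't mimic when 58 ≥ 101 − 10.0·a*, i.e. a* ≥ 4.30.
Low-quality type (on-path payoff 52) won't mimic when 52 ≥ 101 − 12.5·a*, i.e. a* ≥ 3.92.
Both must hold, so a* = max(3.92, 4.30) = 4.30. The mid-quality type's constraint binds.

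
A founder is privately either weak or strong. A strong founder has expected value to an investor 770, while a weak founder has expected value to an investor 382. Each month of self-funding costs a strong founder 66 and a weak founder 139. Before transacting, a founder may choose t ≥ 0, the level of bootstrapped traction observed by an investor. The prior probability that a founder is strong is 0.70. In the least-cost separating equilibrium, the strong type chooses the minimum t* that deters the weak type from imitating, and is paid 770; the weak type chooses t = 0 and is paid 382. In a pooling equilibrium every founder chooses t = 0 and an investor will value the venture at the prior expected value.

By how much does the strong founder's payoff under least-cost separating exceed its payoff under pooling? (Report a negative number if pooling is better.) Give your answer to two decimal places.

-67.83

Least-cost separating signal: t* solves 382 = 770 − 139·t*, so t* = (770 − 382)/139 ≈ 2.7914.
Strong type's separating payoff: 770 − 66 × t* = 770 − 66 × (770 − 382)/139 = 770 − 25608/139 ≈ 585.7698.
Pooling payoff: 0.70 × 770 + 0.30 × 382 = 653.6.
Difference: 585.7698 − 653.6 = -67.8302, i.e. -67.83 to two decimal places.
The strong type would prefer the pooling outcome.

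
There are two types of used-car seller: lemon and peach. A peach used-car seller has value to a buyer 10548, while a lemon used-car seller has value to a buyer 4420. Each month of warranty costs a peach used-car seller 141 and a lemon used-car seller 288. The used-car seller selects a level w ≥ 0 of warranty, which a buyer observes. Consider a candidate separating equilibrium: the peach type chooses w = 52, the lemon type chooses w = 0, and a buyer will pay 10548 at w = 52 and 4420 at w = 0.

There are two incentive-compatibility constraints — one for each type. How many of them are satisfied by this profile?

1

Lemon type: stay at 0 → 4420; mimic → 10548 − 288 × 52 = -4428. IC holds (4420 ≥ -4428).
Peach type: signal → 10548 − 141 × 52 = 3216; deviate to 0 → 4420. IC fails (3216 < 4420).
1 of 2 constraints hold, so this profile is not an equilibrium.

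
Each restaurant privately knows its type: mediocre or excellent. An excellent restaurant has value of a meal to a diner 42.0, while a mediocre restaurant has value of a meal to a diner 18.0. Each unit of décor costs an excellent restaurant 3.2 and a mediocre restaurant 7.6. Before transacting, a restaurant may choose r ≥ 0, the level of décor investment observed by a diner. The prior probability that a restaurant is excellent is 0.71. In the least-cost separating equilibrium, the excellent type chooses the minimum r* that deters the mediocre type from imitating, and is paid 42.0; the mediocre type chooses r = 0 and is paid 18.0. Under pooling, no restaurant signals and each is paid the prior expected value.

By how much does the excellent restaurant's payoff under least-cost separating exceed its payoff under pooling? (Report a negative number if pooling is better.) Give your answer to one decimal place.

-3.1

Least-cost separating signal: r* solves 18.0 = 42.0 − 7.6·r*, so r* = (42.0 − 18.0)/7.6 ≈ 3.1579.
Excellent type's separating payoff: 42.0 − 3.2 × r* = 42.0 − 3.2 × (42.0 − 18.0)/7.6 = 42.0 − 76.8/7.6 ≈ 31.895.
Pooling payoff: 0.71 × 42.0 + 0.29 × 18.0 = 35.04.
Difference: 31.895 − 35.04 = -3.145, i.e. -3.1 to one decimal place.
The excellent type would prefer the pooling outcome.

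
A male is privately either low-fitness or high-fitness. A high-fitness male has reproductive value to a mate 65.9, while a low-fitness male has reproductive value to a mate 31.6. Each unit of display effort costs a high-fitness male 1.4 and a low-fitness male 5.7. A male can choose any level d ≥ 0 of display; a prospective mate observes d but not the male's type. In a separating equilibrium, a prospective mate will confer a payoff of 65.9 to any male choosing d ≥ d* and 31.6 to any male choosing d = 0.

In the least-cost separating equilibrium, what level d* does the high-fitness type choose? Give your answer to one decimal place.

6.0

A low-fitness male choosing d = 0 receives 31.6.
Imitating at d* instead would pay 65.9 at cost 5.7·d*, netting 65.9 − 5.7·d*.
Indifference: 31.6 = 65.9 − 5.7·d*, so d* = (65.9 − 31.6) / 5.7 ≈ 6.0.
This is the low-fitness type's binding incentive-compatibility constraint; any d ≥ 6.0 sustains separation on that side.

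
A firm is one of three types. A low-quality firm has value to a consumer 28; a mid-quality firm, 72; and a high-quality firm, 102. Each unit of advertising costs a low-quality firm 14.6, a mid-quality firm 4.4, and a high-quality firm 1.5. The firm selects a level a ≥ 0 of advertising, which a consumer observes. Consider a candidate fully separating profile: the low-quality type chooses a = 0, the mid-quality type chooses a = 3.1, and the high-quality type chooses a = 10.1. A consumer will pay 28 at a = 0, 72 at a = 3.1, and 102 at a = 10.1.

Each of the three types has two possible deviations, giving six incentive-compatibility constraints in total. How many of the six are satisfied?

6

Low-quality (own payoff 28): to a=3.1 gives 72 − 14.6×3.1 = 26.74 → no gain ✓; to a=10.1 gives 102 − 14.6×10.1 = -45.46 → no gain ✓.
High-quality (own payoff 102 − 1.5×10.1 = 86.85): to a=0 gives 28 → no gain ✓; to a=3.1 gives 72 − 1.5×3.1 = 67.35 → no gain ✓.
Mid-quality (own payoff 72 − 4.4×3.1 = 58.36): to a=0 gives 28 → no gain ✓; to a=10.1 gives 102 − 4.4×10.1 = 57.56 → no gain ✓.
6 of the 6 constraints hold; this profile is a separating equilibrium.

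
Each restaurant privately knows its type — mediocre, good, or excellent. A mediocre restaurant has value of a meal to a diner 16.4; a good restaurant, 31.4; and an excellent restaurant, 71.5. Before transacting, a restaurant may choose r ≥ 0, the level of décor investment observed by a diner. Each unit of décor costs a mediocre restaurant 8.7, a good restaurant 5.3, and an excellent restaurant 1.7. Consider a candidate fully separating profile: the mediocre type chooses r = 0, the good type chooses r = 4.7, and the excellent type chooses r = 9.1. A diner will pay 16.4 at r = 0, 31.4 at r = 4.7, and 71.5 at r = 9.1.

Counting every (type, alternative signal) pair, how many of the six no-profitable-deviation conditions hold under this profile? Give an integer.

Good (own payoff 31.4 − 5.3×4.7 = 6.49): to r=0 gives 16.4 → profitable ✗; to r=9.1 gives 71.5 − 5.3×9.1 = 23.27 → profitable ✗.
Excellent (own payoff 71.5 − 1.7×9.1 = 56.03): to r=0 gives 16.4 → no gain ✓; to r=4.7 gives 31.4 − 1.7×4.7 = 23.41 → no gain ✓.
Mediocre (own payoff 16.4): to r=4.7 gives 31.4 − 8.7×4.7 = -9.49 → no gain ✓; to r=9.1 gives 71.5 − 8.7×9.1 = -7.67 → no gain ✓.
4 of the 6 constraints hold; not an equilibrium.

4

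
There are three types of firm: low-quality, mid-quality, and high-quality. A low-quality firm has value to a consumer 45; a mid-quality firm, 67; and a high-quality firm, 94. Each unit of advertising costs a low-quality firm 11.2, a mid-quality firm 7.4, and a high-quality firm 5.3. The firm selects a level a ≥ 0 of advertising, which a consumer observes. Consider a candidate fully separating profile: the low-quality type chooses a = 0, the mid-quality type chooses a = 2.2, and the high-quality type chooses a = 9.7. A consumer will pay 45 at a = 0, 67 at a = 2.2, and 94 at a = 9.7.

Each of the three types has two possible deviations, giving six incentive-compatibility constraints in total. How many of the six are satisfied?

Low-quality (own payoff 45): to a=2.2 gives 67 − 11.2×2.2 = 42.36 → no gain ✓; to a=9.7 gives 94 − 11.2×9.7 = -14.64 → no gain ✓.
Mid-quality (own payoff 67 − 7.4×2.2 = 50.72): to a=0 gives 45 → no gain ✓; to a=9.7 gives 94 − 7.4×9.7 = 22.22 → no gain ✓.
High-quality (own payoff 94 − 5.3×9.7 = 42.59): to a=0 gives 45 → profitable ✗; to a=2.2 gives 67 − 5.3×2.2 = 55.34 → profitable ✗.
4 of the 6 constraints hold; not an equilibrium.

4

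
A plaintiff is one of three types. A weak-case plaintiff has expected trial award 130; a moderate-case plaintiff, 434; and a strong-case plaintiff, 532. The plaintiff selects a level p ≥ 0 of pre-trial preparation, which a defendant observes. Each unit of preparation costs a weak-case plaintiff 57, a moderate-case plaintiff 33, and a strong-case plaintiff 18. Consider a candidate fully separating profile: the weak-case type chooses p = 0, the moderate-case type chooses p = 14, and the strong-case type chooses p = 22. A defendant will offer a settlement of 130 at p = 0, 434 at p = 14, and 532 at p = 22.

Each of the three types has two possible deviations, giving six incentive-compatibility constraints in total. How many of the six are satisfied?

Weak-case (own payoff 130): to p=14 gives 434 − 57×14 = -364 → no gain ✓; to p=22 gives 532 − 57×22 = -722 → no gain ✓.
Strong-case (own payoff 532 − 18×22 = 136): to p=0 gives 130 → no gain ✓; to p=14 gives 434 − 18×14 = 182 → profitable ✗.
Moderate-case (own payoff 434 − 33×14 = -28): to p=0 gives 130 → profitable ✗; to p=22 gives 532 − 33×22 = -194 → no gain ✓.
4 of the 6 constraints hold; not an equilibrium.

4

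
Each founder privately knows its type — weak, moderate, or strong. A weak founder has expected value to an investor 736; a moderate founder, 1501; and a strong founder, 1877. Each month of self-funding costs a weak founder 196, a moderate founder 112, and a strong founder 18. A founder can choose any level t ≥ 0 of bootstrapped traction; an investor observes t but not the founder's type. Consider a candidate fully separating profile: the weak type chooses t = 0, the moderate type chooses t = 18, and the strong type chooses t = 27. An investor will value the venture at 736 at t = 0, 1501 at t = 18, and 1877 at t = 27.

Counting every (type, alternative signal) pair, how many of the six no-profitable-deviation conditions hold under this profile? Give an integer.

Weak (own payoff 736): to t=18 gives 1501 − 196×18 = -2027 → no gain ✓; to t=27 gives 1877 − 196×27 = -3415 → no gain ✓.
Strong (own payoff 1877 − 18×27 = 1391): to t=0 gives 736 → no gain ✓; to t=18 gives 1501 − 18×18 = 1177 → no gain ✓.
Moderate (own payoff 1501 − 112×18 = -515): to t=0 gives 736 → profitable ✗; to t=27 gives 1877 − 112×27 = -1147 → no gain ✓.
5 of the 6 constraints hold; not an equilibrium.

5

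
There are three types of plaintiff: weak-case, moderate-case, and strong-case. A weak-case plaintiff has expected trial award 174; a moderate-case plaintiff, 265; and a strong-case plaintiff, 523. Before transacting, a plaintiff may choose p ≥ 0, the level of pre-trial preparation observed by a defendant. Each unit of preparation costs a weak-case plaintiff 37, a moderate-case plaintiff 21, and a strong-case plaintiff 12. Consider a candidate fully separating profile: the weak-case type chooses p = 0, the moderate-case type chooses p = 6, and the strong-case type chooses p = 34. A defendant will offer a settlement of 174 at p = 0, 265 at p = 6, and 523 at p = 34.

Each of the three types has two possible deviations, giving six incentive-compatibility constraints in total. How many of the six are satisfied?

3

Strong-case (own payoff 523 − 12×34 = 115): to p=0 gives 174 → profitable ✗; to p=6 gives 265 − 12×6 = 193 → profitable ✗.
Moderate-case (own payoff 265 − 21×6 = 139): to p=0 gives 174 → profitable ✗; to p=34 gives 523 − 21×34 = -191 → no gain ✓.
Weak-case (own payoff 174): to p=6 gives 265 − 37×6 = 43 → no gain ✓; to p=34 gives 523 − 37×34 = -735 → no gain ✓.
3 of the 6 constraints hold; not an equilibrium.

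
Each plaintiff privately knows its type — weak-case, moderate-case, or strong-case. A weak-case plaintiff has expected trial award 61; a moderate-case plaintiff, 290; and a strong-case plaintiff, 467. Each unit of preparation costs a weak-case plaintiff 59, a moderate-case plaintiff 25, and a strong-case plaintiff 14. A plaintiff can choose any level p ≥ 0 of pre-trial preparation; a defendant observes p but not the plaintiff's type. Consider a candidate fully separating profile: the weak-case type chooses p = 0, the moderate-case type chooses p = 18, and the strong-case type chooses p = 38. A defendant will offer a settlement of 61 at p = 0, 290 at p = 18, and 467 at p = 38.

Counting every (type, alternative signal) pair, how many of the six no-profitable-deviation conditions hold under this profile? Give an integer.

Strong-case (own payoff 467 − 14×38 = -65): to p=0 gives 61 → profitable ✗; to p=18 gives 290 − 14×18 = 38 → profitable ✗.
Weak-case (own payoff 61): to p=18 gives 290 − 59×18 = -772 → no gain ✓; to p=38 gives 467 − 59×38 = -1775 → no gain ✓.
Moderate-case (own payoff 290 − 25×18 = -160): to p=0 gives 61 → profitable ✗; to p=38 gives 467 − 25×38 = -483 → no gain ✓.
3 of the 6 constraints hold; not an equilibrium.

3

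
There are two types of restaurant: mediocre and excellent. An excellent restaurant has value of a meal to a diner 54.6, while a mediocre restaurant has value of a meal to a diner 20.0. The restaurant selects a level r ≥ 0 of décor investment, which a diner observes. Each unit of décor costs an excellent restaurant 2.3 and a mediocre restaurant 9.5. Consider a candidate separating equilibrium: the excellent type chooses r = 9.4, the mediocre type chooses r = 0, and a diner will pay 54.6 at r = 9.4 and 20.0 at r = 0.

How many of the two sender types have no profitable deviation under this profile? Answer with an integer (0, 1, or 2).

2

Excellent type: signal → 54.6 − 2.3 × 9.4 = 32.98; deviate to 0 → 20.0. IC holds (32.98 ≥ 20.0).
Mediocre type: stay at 0 → 20.0; mimic → 54.6 − 9.5 × 9.4 = -34.7. IC holds (20.0 ≥ -34.7).
2 of 2 constraints hold, so this is a separating equilibrium.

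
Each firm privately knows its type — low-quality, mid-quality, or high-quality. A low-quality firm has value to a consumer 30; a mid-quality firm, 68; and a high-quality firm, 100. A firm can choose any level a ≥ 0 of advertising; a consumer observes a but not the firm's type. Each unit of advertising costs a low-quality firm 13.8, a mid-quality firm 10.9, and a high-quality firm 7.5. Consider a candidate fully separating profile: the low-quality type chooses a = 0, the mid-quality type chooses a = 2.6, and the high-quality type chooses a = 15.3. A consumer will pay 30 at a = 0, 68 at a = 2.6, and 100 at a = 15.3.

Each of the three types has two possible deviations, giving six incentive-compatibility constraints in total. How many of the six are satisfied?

3

Low-quality (own payoff 30): to a=2.6 gives 68 − 13.8×2.6 = 32.12 → profitable ✗; to a=15.3 gives 100 − 13.8×15.3 = -111.14 → no gain ✓.
Mid-quality (own payoff 68 − 10.9×2.6 = 39.66): to a=0 gives 30 → no gain ✓; to a=15.3 gives 100 − 10.9×15.3 = -66.77 → no gain ✓.
High-quality (own payoff 100 − 7.5×15.3 = -14.75): to a=0 gives 30 → profitable ✗; to a=2.6 gives 68 − 7.5×2.6 = 48.5 → profitable ✗.
3 of the 6 constraints hold; not an equilibrium.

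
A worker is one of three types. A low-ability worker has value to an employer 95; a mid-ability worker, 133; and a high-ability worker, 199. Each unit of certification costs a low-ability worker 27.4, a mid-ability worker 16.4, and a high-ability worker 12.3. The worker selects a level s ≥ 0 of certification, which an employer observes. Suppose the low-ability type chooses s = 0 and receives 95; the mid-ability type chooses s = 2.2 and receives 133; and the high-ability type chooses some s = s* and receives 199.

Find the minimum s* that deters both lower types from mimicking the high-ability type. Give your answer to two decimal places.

Mid-ability type (on-path payoff 133 − 16.4×2.2 = 96.92) won't mimic when 96.92 ≥ 199 − 16.4·s*, i.e. s* ≥ 6.22.
Low-ability type (on-path payoff 95) won't mimic when 95 ≥ 199 − 27.4·s*, i.e. s* ≥ 3.80.
Both must hold, so s* = max(3.80, 6.22) = 6.22. The mid-ability type's constraint binds.

6.22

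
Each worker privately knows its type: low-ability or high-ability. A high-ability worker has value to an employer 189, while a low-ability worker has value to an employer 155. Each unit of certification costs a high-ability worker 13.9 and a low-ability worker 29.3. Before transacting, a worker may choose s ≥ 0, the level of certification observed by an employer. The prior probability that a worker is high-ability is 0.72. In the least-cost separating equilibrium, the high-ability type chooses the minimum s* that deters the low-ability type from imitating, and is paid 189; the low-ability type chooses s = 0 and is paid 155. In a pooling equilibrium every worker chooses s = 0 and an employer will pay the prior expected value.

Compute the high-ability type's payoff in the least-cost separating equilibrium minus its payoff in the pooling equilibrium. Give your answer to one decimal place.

-6.6

Least-cost separating signal: s* solves 155 = 189 − 29.3·s*, so s* = (189 − 155)/29.3 ≈ 1.1604.
High-ability type's separating payoff: 189 − 13.9 × s* = 189 − 13.9 × (189 − 155)/29.3 = 189 − 472.6/29.3 ≈ 172.870.
Pooling payoff: 0.72 × 189 + 0.28 × 155 = 179.48.
Difference: 172.870 − 179.48 = -6.61, i.e. -6.6 to one decimal place.
The high-ability type would prefer the pooling outcome.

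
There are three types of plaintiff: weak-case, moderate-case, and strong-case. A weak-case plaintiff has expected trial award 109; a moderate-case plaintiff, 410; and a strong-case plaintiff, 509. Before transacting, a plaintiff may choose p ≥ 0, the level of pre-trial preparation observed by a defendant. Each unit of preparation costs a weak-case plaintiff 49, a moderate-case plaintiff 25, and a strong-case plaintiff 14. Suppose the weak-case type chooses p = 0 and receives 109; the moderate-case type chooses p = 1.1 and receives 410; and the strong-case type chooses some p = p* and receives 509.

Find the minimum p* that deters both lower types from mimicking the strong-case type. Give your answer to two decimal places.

8.16

Moderate-case type (on-path payoff 410 − 25×1.1 = 382.5) won't mimic when 382.5 ≥ 509 − 25·p*, i.e. p* ≥ 5.06.
Weak-case type (on-path payoff 109) won't mimic when 109 ≥ 509 − 49·p*, i.e. p* ≥ 8.16.
Both must hold, so p* = max(8.16, 5.06) = 8.16. The weak-case type's constraint binds.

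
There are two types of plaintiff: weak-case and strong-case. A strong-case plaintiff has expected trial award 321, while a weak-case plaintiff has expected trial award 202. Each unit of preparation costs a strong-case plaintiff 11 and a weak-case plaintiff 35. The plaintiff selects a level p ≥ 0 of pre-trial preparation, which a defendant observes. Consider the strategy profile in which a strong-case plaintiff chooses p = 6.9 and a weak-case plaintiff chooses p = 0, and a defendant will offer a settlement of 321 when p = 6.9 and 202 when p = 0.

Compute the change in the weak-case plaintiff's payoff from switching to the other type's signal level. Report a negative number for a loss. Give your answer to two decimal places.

-122.50

Playing p = 0 the weak-case plaintiff receives 202.
Deviating to p = 6.9 brings payment 321 at cost 35 × 6.9 = 241.5, netting 79.5.
Gain from deviating: 79.5 − 202 = -122.50.
The gain is negative, so the weak-case type's incentive-compatibility constraint is satisfied.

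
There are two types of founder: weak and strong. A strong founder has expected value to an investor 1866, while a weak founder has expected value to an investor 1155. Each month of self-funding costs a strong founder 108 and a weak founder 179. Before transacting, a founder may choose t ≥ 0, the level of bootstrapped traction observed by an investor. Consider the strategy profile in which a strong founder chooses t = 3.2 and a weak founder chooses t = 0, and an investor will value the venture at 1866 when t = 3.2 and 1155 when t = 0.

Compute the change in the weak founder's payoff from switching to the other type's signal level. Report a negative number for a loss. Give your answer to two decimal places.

Playing t = 0 the weak founder receives 1155.
Deviating to t = 3.2 brings payment 1866 at cost 179 × 3.2 = 572.8, netting 1293.2.
Gain from deviating: 1293.2 − 1155 = 138.20.
The gain is positive, so the weak type's incentive-compatibility constraint is violated — this profile is not a separating equilibrium.

138.20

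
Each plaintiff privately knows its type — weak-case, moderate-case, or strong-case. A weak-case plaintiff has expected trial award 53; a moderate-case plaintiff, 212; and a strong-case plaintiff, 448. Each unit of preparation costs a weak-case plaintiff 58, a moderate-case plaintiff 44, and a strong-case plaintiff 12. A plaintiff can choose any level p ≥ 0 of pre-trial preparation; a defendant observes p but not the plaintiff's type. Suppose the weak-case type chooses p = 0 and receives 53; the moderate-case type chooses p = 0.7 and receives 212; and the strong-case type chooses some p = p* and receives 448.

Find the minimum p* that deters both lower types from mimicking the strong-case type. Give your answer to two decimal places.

Weak-case type (on-path payoff 53) won't mimic when 53 ≥ 448 − 58·p*, i.e. p* ≥ 6.81.
Moderate-case type (on-path payoff 212 − 44×0.7 = 181.2) won't mimic when 181.2 ≥ 448 − 44·p*, i.e. p* ≥ 6.06.
Both must hold, so p* = max(6.81, 6.06) = 6.81. The weak-case type's constraint binds.

6.81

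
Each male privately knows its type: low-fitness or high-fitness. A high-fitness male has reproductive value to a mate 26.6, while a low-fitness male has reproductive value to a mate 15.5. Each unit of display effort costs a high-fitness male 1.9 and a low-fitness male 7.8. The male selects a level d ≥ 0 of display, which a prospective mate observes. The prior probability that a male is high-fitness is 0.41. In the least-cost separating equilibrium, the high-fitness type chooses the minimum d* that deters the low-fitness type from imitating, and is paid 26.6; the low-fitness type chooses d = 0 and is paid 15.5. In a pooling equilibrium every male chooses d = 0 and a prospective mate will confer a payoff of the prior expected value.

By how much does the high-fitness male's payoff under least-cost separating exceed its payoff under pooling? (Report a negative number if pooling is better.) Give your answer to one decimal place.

Least-cost separating signal: d* solves 15.5 = 26.6 − 7.8·d*, so d* = (26.6 − 15.5)/7.8 ≈ 1.4231.
High-fitness type's separating payoff: 26.6 − 1.9 × d* = 26.6 − 1.9 × (26.6 − 15.5)/7.8 = 26.6 − 21.09/7.8 ≈ 23.896.
Pooling payoff: 0.41 × 26.6 + 0.59 × 15.5 = 20.051.
Difference: 23.896 − 20.051 = 3.845, i.e. 3.8 to one decimal place.
The high-fitness type prefers to separate.

3.8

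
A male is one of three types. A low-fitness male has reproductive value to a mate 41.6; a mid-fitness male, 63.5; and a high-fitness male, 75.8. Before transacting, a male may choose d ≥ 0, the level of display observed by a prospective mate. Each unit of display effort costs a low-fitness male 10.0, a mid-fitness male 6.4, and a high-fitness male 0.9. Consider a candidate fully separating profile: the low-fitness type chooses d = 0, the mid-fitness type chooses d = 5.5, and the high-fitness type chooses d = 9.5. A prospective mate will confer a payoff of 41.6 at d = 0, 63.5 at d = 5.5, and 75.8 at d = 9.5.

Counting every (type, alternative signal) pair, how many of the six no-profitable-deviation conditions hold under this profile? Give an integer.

5

High-fitness (own payoff 75.8 − 0.9×9.5 = 67.25): to d=0 gives 41.6 → no gain ✓; to d=5.5 gives 63.5 − 0.9×5.5 = 58.55 → no gain ✓.
Low-fitness (own payoff 41.6): to d=5.5 gives 63.5 − 10.0×5.5 = 8.5 → no gain ✓; to d=9.5 gives 75.8 − 10.0×9.5 = -19.2 → no gain ✓.
Mid-fitness (own payoff 63.5 − 6.4×5.5 = 28.3): to d=0 gives 41.6 → profitable ✗; to d=9.5 gives 75.8 − 6.4×9.5 = 15 → no gain ✓.
5 of the 6 constraints hold; not an equilibrium.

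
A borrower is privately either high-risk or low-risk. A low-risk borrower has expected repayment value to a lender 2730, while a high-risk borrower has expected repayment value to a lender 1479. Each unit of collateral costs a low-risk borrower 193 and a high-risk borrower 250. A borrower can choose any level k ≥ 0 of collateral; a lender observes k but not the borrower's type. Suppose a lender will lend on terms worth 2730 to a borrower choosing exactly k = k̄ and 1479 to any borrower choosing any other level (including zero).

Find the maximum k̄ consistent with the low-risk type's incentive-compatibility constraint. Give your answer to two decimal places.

Choosing k̄ yields the low-risk type 2730 − 193·k̄; choosing zero yields 1479.
The low-risk type is indifferent at 2730 − 193·k̄ = 1479, i.e. k̄ = (2730 − 1479) / 193 ≈ 6.48.
For any k̄ above 6.48 the low-risk type would rather pool at zero, so separation collapses.

6.48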